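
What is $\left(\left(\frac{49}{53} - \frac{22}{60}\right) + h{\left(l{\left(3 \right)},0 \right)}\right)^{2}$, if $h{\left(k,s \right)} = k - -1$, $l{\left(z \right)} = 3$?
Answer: $\frac{52519009}{2528100} \approx 20.774$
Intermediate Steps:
$h{\left(k,s \right)} = 1 + k$ ($h{\left(k,s \right)} = k + 1 = 1 + k$)
$\left(\left(\frac{49}{53} - \frac{22}{60}\right) + h{\left(l{\left(3 \right)},0 \right)}\right)^{2} = \left(\left(\frac{49}{53} - \frac{22}{60}\right) + \left(1 + 3\right)\right)^{2} = \left(\left(49 \cdot \frac{1}{53} - \frac{11}{30}\right) + 4\right)^{2} = \left(\left(\frac{49}{53} - \frac{11}{30}\right) + 4\right)^{2} = \left(\frac{887}{1590} + 4\right)^{2} = \left(\frac{7247}{1590}\right)^{2} = \frac{52519009}{2528100}$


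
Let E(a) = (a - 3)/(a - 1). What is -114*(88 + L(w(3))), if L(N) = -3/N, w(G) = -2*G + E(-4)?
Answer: -232446/23 ≈ -10106.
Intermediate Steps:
E(a) = (-3 + a)/(-1 + a)
w(G) = 7/5 - 2*G (w(G) = -2*G + (-3 - 4)/(-1 - 4) = -2*G - 7/(-5) = -2*G - ⅕*(-7) = -2*G + 7/5 = 7/5 - 2*G)
-114*(88 + L(w(3))) = -114*(88 - 3/(7/5 - 2*3)) = -114*(88 - 3/(7/5 - 6)) = -114*(88 - 3/(-23/5)) = -114*(88 - 3*(-5/23)) = -114*(88 + 15/23) = -114*2039/23 = -232446/23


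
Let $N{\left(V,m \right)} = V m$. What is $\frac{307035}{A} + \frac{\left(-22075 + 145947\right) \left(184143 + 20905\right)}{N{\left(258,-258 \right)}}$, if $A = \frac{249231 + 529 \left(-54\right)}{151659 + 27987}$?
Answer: $- \frac{32221916110570}{244805751} \approx -1.3162 \cdot 10^{5}$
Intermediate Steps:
$A = \frac{73555}{59882}$ ($A = \frac{249231 - 28566}{179646} = 220665 \cdot \frac{1}{179646} = \frac{73555}{59882} \approx 1.2283$)
$\frac{307035}{A} + \frac{\left(-22075 + 145947\right) \left(184143 + 20905\right)}{N{\left(258,-258 \right)}} = \frac{307035}{\frac{73555}{59882}} + \frac{\left(-22075 + 145947\right) \left(184143 + 20905\right)}{258 \left(-258\right)} = 307035 \cdot \frac{59882}{73555} + \frac{123872 \cdot 205048}{-66564} = \frac{3677173974}{14711} + 25399705856 \left(- \frac{1}{66564}\right) = \frac{3677173974}{14711} - \frac{6349926464}{16641} = - \frac{32221916110570}{244805751}$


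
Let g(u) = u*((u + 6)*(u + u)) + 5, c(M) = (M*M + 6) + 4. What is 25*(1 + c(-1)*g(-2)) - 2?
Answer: 10198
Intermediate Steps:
c(M) = 10 + M² (c(M) = (M² + 6) + 4 = (6 + M²) + 4 = 10 + M²)
g(u) = 5 + 2*u²*(6 + u) (g(u) = u*((6 + u)*(2*u)) + 5 = u*(2*u*(6 + u)) + 5 = 2*u²*(6 + u) + 5 = 5 + 2*u²*(6 + u))
25*(1 + c(-1)*g(-2)) - 2 = 25*(1 + (10 + (-1)²)*(5 + 2*(-2)³ + 12*(-2)²)) - 2 = 25*(1 + (10 + 1)*(5 + 2*(-8) + 12*4)) - 2 = 25*(1 + 11*(5 - 16 + 48)) - 2 = 25*(1 + 11*37) - 2 = 25*(1 + 407) - 2 = 25*408 - 2 = 10200 - 2 = 10198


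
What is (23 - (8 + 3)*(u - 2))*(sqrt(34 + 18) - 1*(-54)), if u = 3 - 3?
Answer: 2430 + 90*sqrt(13) ≈ 2754.5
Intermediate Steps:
u = 0
(23 - (8 + 3)*(u - 2))*(sqrt(34 + 18) - 1*(-54)) = (23 - (8 + 3)*(0 - 2))*(sqrt(34 + 18) - 1*(-54)) = (23 - 11*(-2))*(sqrt(52) + 54) = (23 - 1*(-22))*(2*sqrt(13) + 54) = (23 + 22)*(54 + 2*sqrt(13)) = 45*(54 + 2*sqrt(13)) = 2430 + 90*sqrt(13)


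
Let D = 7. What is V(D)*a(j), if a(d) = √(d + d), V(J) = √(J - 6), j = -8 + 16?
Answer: 4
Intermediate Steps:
j = 8
V(J) = √(-6 + J)
a(d) = √2*√d (a(d) = √(2*d) = √2*√d)
V(D)*a(j) = √(-6 + 7)*(√2*√8) = √1*(√2*(2*√2)) = 1*4 = 4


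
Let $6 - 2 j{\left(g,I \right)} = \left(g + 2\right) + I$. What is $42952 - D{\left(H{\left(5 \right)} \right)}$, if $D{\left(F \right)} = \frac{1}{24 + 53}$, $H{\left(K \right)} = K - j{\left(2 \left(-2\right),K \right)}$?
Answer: $\frac{3307303}{77} \approx 42952.0$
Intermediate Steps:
$j{\left(g,I \right)} = 2 - \frac{I}{2} - \frac{g}{2}$ ($j{\left(g,I \right)} = 3 - \frac{\left(g + 2\right) + I}{2} = 3 - \frac{\left(2 + g\right) + I}{2} = 3 - \frac{2 + I + g}{2} = 3 - \left(1 + \frac{I}{2} + \frac{g}{2}\right) = 2 - \frac{I}{2} - \frac{g}{2}$)
$H{\left(K \right)} = -4 + \frac{3 K}{2}$ ($H{\left(K \right)} = K - \left(2 - \frac{K}{2} - \frac{2 \left(-2\right)}{2}\right) = K - \left(2 - \frac{K}{2} - -2\right) = K - \left(2 - \frac{K}{2} + 2\right) = K - \left(4 - \frac{K}{2}\right) = K + \left(-4 + \frac{K}{2}\right) = -4 + \frac{3 K}{2}$)
$D{\left(F \right)} = \frac{1}{77}$
$42952 - D{\left(H{\left(5 \right)} \right)} = 42952 - \frac{1}{77} = \frac{3307303}{77}$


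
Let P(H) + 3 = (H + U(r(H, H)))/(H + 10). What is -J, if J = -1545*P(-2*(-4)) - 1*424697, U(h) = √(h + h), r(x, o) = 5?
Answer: 1262246/3 + 515*√10/6 ≈ 4.2102e+5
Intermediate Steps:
U(h) = √2*√h (U(h) = √(2*h) = √2*√h)
P(H) = -3 + (H + √10)/(10 + H) (P(H) = -3 + (H + √2*√5)/(H + 10) = -3 + (H + √10)/(10 + H))
J = -1262246/3 - 515*√10/6 (J = -1545*(-30 + √10 - (-4)*(-4))/(10 - 2*(-4)) - 1*424697 = -1545*(-30 + √10 - 2*8)/(10 + 8) - 424697 = -1545*(-30 + √10 - 16)/18 - 424697 = -515*(-46 + √10)/6 - 424697 = -1545*(-23/9 + √10/18) - 424697 = (11845/3 - 515*√10/6) - 424697 = -1262246/3 - 515*√10/6 ≈ -4.2102e+5)
-J = -(-1262246/3 - 515*√10/6) = 1262246/3 + 515*√10/6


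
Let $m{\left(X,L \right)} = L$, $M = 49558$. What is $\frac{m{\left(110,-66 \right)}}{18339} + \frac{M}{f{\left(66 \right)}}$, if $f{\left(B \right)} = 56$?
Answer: $\frac{151473411}{171164} \approx 884.96$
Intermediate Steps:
$\frac{m{\left(110,-66 \right)}}{18339} + \frac{M}{f{\left(66 \right)}} = - \frac{66}{18339} + \frac{49558}{56} = \left(-66\right) \frac{1}{18339} + 49558 \cdot \frac{1}{56} = - \frac{22}{6113} + \frac{24779}{28} = \frac{151473411}{171164}$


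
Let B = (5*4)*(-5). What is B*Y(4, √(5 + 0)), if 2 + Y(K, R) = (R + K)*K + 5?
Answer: -1900 - 400*√5 ≈ -2794.4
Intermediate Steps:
B = -100 (B = 20*(-5) = -100)
Y(K, R) = 3 + K*(K + R) (Y(K, R) = -2 + ((R + K)*K + 5) = -2 + ((K + R)*K + 5) = -2 + (K*(K + R) + 5) = -2 + (5 + K*(K + R)) = 3 + K*(K + R))
B*Y(4, √(5 + 0)) = -100*(3 + 4² + 4*√(5 + 0)) = -100*(3 + 16 + 4*√5) = -100*(19 + 4*√5) = -1900 - 400*√5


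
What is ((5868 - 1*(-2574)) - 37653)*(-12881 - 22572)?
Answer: 1035617583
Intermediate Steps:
((5868 - 1*(-2574)) - 37653)*(-12881 - 22572) = ((5868 + 2574) - 37653)*(-35453) = (8442 - 37653)*(-35453) = -29211*(-35453) = 1035617583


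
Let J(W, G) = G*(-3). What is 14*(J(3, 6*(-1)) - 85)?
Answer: -938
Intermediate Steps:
J(W, G) = -3*G
14*(J(3, 6*(-1)) - 85) = 14*(-18*(-1) - 85) = 14*(-3*(-6) - 85) = 14*(18 - 85) = 14*(-67) = -938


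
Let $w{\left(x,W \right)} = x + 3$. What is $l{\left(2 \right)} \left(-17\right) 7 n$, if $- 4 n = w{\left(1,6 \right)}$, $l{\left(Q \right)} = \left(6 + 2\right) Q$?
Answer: $1904$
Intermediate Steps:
$l{\left(Q \right)} = 8 Q$
$w{\left(x,W \right)} = 3 + x$
$n = -1$ ($n = - \frac{3 + 1}{4} = \left(- \frac{1}{4}\right) 4 = -1$)
$l{\left(2 \right)} \left(-17\right) 7 n = 8 \cdot 2 \left(-17\right) 7 \left(-1\right) = 16 \left(-17\right) 7 \left(-1\right) = \left(-272\right) 7 \left(-1\right) = \left(-1904\right) \left(-1\right) = 1904$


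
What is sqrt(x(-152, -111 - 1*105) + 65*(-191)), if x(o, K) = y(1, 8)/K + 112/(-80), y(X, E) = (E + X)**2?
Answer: I*sqrt(4966710)/20 ≈ 111.43*I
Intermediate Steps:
x(o, K) = -7/5 + 81/K (x(o, K) = (8 + 1)**2/K + 112/(-80) = 9**2/K + 112*(-1/80) = 81/K - 7/5 = -7/5 + 81/K)
sqrt(x(-152, -111 - 1*105) + 65*(-191)) = sqrt((-7/5 + 81/(-111 - 1*105)) + 65*(-191)) = sqrt((-7/5 + 81/(-111 - 105)) - 12415) = sqrt((-7/5 + 81/(-216)) - 12415) = sqrt((-7/5 + 81*(-1/216)) - 12415) = sqrt((-7/5 - 3/8) - 12415) = sqrt(-71/40 - 12415) = sqrt(-496671/40) = I*sqrt(4966710)/20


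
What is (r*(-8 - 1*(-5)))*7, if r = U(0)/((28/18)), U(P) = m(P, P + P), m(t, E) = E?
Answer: 0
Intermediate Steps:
U(P) = 2*P (U(P) = P + P = 2*P)
r = 0 (r = (2*0)/((28/18)) = 0/((28*(1/18))) = 0/(14/9) = 0*(9/14) = 0)
(r*(-8 - 1*(-5)))*7 = (0*(-8 - 1*(-5)))*7 = (0*(-8 + 5))*7 = (0*(-3))*7 = 0*7 = 0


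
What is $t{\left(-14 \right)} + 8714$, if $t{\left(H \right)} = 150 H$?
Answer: $6614$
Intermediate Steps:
$t{\left(-14 \right)} + 8714 = 150 \left(-14\right) + 8714 = -2100 + 8714 = 6614$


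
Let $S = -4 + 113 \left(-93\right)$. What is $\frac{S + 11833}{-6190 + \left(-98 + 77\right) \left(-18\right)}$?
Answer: $- \frac{330}{1453} \approx -0.22712$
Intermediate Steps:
$S = -10513$ ($S = -4 - 10509 = -10513$)
$\frac{S + 11833}{-6190 + \left(-98 + 77\right) \left(-18\right)} = \frac{-10513 + 11833}{-6190 + \left(-98 + 77\right) \left(-18\right)} = \frac{1320}{-6190 - -378} = \frac{1320}{-6190 + 378} = \frac{1320}{-5812} = 1320 \left(- \frac{1}{5812}\right) = - \frac{330}{1453}$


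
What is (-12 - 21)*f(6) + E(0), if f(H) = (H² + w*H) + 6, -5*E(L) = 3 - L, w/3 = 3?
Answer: -15843/5 ≈ -3168.6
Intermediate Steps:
w = 9 (w = 3*3 = 9)
E(L) = -⅗ + L/5 (E(L) = -(3 - L)/5 = -⅗ + L/5)
f(H) = 6 + H² + 9*H (f(H) = (H² + 9*H) + 6 = 6 + H² + 9*H)
(-12 - 21)*f(6) + E(0) = (-12 - 21)*(6 + 6² + 9*6) + (-⅗ + (⅕)*0) = -33*(6 + 36 + 54) + (-⅗ + 0) = -33*96 - ⅗ = -3168 - ⅗ = -15843/5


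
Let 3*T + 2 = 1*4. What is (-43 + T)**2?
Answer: 16129/9 ≈ 1792.1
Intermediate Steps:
T = 2/3 (T = -2/3 + (1*4)/3 = -2/3 + (1/3)*4 = -2/3 + 4/3 = 2/3 ≈ 0.66667)
(-43 + T)**2 = (-43 + 2/3)**2 = (-127/3)**2 = 16129/9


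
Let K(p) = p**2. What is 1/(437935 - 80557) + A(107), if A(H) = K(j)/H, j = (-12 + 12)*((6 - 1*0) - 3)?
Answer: 1/357378 ≈ 2.7982e-6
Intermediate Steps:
j = 0 (j = 0*((6 + 0) - 3) = 0*(6 - 3) = 0*3 = 0)
A(H) = 0 (A(H) = 0**2/H = 0/H = 0)
1/(437935 - 80557) + A(107) = 1/(437935 - 80557) + 0 = 1/357378 + 0 = 1/357378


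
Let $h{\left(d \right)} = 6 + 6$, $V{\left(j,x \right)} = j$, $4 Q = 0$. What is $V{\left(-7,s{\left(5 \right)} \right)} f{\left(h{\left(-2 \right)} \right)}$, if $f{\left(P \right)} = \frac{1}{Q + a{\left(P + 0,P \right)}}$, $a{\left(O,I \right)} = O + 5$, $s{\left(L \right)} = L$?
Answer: $- \frac{7}{17} \approx -0.41176$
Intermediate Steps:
$Q = 0$ ($Q = \frac{1}{4} \cdot 0 = 0$)
$h{\left(d \right)} = 12$
$a{\left(O,I \right)} = 5 + O$
$f{\left(P \right)} = \frac{1}{5 + P}$ ($f{\left(P \right)} = \frac{1}{0 + \left(5 + \left(P + 0\right)\right)} = \frac{1}{0 + \left(5 + P\right)} = \frac{1}{5 + P}$)
$V{\left(-7,s{\left(5 \right)} \right)} f{\left(h{\left(-2 \right)} \right)} = - \frac{7}{5 + 12} = - \frac{7}{17}$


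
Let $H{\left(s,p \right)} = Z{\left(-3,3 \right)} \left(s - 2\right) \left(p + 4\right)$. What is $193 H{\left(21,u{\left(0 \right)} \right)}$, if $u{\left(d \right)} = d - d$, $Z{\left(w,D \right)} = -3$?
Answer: $-44004$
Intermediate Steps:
$u{\left(d \right)} = 0$
$H{\left(s,p \right)} = - 3 \left(-2 + s\right) \left(4 + p\right)$ ($H{\left(s,p \right)} = - 3 \left(s - 2\right) \left(p + 4\right) = - 3 \left(-2 + s\right) \left(4 + p\right)$)
$193 H{\left(21,u{\left(0 \right)} \right)} = 193 \left(24 - 252 + 6 \cdot 0 - 0 \cdot 21\right) = 193 \left(24 - 252 + 0 + 0\right) = 193 \left(-228\right) = -44004$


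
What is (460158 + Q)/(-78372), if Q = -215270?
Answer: -8746/2799 ≈ -3.1247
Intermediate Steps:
(460158 + Q)/(-78372) = (460158 - 215270)/(-78372) = 244888*(-1/78372) = -8746/2799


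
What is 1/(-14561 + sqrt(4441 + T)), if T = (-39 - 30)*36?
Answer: -14561/212020764 - sqrt(1957)/212020764 ≈ -6.8886e-5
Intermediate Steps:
T = -2484 (T = -69*36 = -2484)
1/(-14561 + sqrt(4441 + T)) = 1/(-14561 + sqrt(4441 - 2484)) = 1/(-14561 + sqrt(1957))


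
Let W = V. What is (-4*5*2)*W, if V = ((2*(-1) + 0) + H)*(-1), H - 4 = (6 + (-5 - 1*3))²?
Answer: 240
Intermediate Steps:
H = 8 (H = 4 + (6 + (-5 - 1*3))² = 4 + (6 + (-5 - 3))² = 4 + (6 - 8)² = 4 + (-2)² = 4 + 4 = 8)
V = -6 (V = ((2*(-1) + 0) + 8)*(-1) = ((-2 + 0) + 8)*(-1) = (-2 + 8)*(-1) = 6*(-1) = -6)
W = -6
(-4*5*2)*W = -4*5*2*(-6) = -20*2*(-6) = -1*40*(-6) = -40*(-6) = 240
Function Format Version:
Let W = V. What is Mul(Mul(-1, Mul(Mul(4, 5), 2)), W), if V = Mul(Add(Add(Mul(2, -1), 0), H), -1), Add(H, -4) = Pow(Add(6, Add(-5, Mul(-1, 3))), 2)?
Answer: 240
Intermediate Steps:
H = 8 (H = Add(4, Pow(Add(6, Add(-5, Mul(-1, 3))), 2)) = Add(4, Pow(Add(6, Add(-5, -3)), 2)) = Add(4, Pow(Add(6, -8), 2)) = Add(4, Pow(-2, 2)) = Add(4, 4) = 8)
V = -6 (V = Mul(Add(Add(Mul(2, -1), 0), 8), -1) = Mul(Add(Add(-2, 0), 8), -1) = Mul(Add(-2, 8), -1) = Mul(6, -1) = -6)
W = -6
Mul(Mul(-1, Mul(Mul(4, 5), 2)), W) = Mul(Mul(-1, Mul(Mul(4, 5), 2)), -6) = Mul(Mul(-1, Mul(20, 2)), -6) = Mul(Mul(-1, 40), -6) = Mul(-40, -6) = 240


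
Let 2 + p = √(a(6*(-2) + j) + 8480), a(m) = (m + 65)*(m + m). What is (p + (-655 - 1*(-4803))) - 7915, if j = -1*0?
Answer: -3769 + 2*√1802 ≈ -3684.1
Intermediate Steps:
j = 0
a(m) = 2*m*(65 + m) (a(m) = (65 + m)*(2*m) = 2*m*(65 + m))
p = -2 + 2*√1802 (p = -2 + √(2*(6*(-2) + 0)*(65 + (6*(-2) + 0)) + 8480) = -2 + √(2*(-12 + 0)*(65 + (-12 + 0)) + 8480) = -2 + √(2*(-12)*(65 - 12) + 8480) = -2 + √(2*(-12)*53 + 8480) = -2 + √(-1272 + 8480) = -2 + √7208 = -2 + 2*√1802 ≈ 82.900)
(p + (-655 - 1*(-4803))) - 7915 = ((-2 + 2*√1802) + (-655 - 1*(-4803))) - 7915 = ((-2 + 2*√1802) + (-655 + 4803)) - 7915 = ((-2 + 2*√1802) + 4148) - 7915 = (4146 + 2*√1802) - 7915 = -3769 + 2*√1802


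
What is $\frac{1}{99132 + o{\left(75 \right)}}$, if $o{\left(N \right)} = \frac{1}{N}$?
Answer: $\frac{75}{7434901} \approx 1.0088 \cdot 10^{-5}$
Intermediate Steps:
$\frac{1}{99132 + o{\left(75 \right)}} = \frac{1}{99132 + \frac{1}{75}} = \frac{1}{\frac{7434901}{75}} = \frac{75}{7434901}$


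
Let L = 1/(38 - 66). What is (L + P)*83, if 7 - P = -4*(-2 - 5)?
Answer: -48887/28 ≈ -1746.0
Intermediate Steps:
P = -21 (P = 7 - (-4)*(-2 - 5) = 7 - (-4)*(-7) = 7 - 1*28 = 7 - 28 = -21)
L = -1/28 (L = 1/(-28) = -1/28 ≈ -0.035714)
(L + P)*83 = (-1/28 - 21)*83 = -589/28*83 = -48887/28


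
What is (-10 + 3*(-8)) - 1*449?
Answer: -483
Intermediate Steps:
(-10 + 3*(-8)) - 1*449 = (-10 - 24) - 449 = -34 - 449 = -483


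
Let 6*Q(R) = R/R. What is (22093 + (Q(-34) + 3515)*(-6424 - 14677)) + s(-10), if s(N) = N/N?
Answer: -444908627/6 ≈ -7.4151e+7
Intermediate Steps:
s(N) = 1
Q(R) = ⅙ (Q(R) = (R/R)/6 = (⅙)*1 = ⅙)
(22093 + (Q(-34) + 3515)*(-6424 - 14677)) + s(-10) = (22093 + (⅙ + 3515)*(-6424 - 14677)) + 1 = (22093 + (21091/6)*(-21101)) + 1 = (22093 - 445041191/6) + 1 = -444908633/6 + 1 = -444908627/6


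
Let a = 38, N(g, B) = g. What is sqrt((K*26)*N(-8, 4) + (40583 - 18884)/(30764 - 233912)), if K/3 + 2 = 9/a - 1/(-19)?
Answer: sqrt(15104573583)/3762 ≈ 32.669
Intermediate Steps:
K = -195/38 (K = -6 + 3*(9/38 - 1/(-19)) = -6 + 3*(9*(1/38) - 1*(-1/19)) = -6 + 3*(9/38 + 1/19) = -6 + 3*(11/38) = -6 + 33/38 = -195/38 ≈ -5.1316)
sqrt((K*26)*N(-8, 4) + (40583 - 18884)/(30764 - 233912)) = sqrt(-195/38*26*(-8) + (40583 - 18884)/(30764 - 233912)) = sqrt(-2535/19*(-8) + 21699/(-203148)) = sqrt(20280/19 + 21699*(-1/203148)) = sqrt(20280/19 - 2411/22572) = sqrt(24090229/22572) = sqrt(15104573583)/3762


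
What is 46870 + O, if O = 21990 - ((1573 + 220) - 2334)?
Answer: 69401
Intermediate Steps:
O = 22531 (O = 21990 - (1793 - 2334) = 21990 - 1*(-541) = 21990 + 541 = 22531)
46870 + O = 46870 + 22531 = 69401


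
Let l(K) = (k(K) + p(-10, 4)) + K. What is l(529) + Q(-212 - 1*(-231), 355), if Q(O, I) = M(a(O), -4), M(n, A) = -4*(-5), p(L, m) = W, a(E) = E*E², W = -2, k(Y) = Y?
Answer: 1076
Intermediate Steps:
a(E) = E³
p(L, m) = -2
M(n, A) = 20
Q(O, I) = 20
l(K) = -2 + 2*K (l(K) = (K - 2) + K = (-2 + K) + K = -2 + 2*K)
l(529) + Q(-212 - 1*(-231), 355) = (-2 + 2*529) + 20 = (-2 + 1058) + 20 = 1056 + 20 = 1076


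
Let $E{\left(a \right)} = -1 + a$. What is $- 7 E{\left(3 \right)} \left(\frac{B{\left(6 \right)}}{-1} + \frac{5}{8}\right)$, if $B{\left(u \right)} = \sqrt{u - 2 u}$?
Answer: $- \frac{35}{4} + 14 i \sqrt{6} \approx -8.75 + 34.293 i$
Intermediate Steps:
$B{\left(u \right)} = \sqrt{- u}$
$- 7 E{\left(3 \right)} \left(\frac{B{\left(6 \right)}}{-1} + \frac{5}{8}\right) = - 7 \left(-1 + 3\right) \left(\frac{\sqrt{\left(-1\right) 6}}{-1} + \frac{5}{8}\right) = \left(-7\right) 2 \left(\sqrt{-6} \left(-1\right) + 5 \cdot \frac{1}{8}\right) = - 14 \left(i \sqrt{6} \left(-1\right) + \frac{5}{8}\right) = - 14 \left(- i \sqrt{6} + \frac{5}{8}\right) = - 14 \left(\frac{5}{8} - i \sqrt{6}\right) = - \frac{35}{4} + 14 i \sqrt{6}$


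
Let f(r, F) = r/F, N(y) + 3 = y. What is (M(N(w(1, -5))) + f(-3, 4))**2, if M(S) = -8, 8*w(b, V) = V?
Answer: 1225/16 ≈ 76.563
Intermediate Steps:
w(b, V) = V/8
N(y) = -3 + y
(M(N(w(1, -5))) + f(-3, 4))**2 = (-8 - 3/4)**2 = (-35/4)**2 = 1225/16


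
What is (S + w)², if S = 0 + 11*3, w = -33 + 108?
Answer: 11664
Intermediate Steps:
w = 75
S = 33 (S = 0 + 33 = 33)
(S + w)² = (33 + 75)² = 108² = 11664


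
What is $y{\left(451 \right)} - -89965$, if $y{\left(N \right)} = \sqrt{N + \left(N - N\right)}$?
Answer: $89965 + \sqrt{451} \approx 89986.0$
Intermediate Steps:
$y{\left(N \right)} = \sqrt{N}$ ($y{\left(N \right)} = \sqrt{N + 0} = \sqrt{N}$)
$y{\left(451 \right)} - -89965 = \sqrt{451} - -89965 = \sqrt{451} + 89965 = 89965 + \sqrt{451}$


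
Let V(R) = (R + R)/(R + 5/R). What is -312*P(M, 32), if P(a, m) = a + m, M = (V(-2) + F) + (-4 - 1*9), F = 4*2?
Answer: -26104/3 ≈ -8701.3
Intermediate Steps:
V(R) = 2*R/(R + 5/R) (V(R) = (2*R)/(R + 5/R) = 2*R/(R + 5/R))
F = 8
M = -37/9 (M = (2*(-2)**2/(5 + (-2)**2) + 8) + (-4 - 1*9) = (2*4/(5 + 4) + 8) + (-4 - 9) = (2*4/9 + 8) - 13 = (2*4*(1/9) + 8) - 13 = (8/9 + 8) - 13 = 80/9 - 13 = -37/9 ≈ -4.1111)
-312*P(M, 32) = -312*(-37/9 + 32) = -312*251/9 = -26104/3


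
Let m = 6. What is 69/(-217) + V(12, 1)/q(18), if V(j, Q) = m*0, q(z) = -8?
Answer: -69/217 ≈ -0.31797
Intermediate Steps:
V(j, Q) = 0 (V(j, Q) = 6*0 = 0)
69/(-217) + V(12, 1)/q(18) = 69/(-217) + 0/(-8) = 69*(-1/217) + 0*(-1/8) = -69/217 + 0 = -69/217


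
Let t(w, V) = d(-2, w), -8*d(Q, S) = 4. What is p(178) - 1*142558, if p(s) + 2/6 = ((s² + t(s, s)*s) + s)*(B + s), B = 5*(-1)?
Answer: 16062512/3 ≈ 5.3542e+6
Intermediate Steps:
d(Q, S) = -½ (d(Q, S) = -⅛*4 = -½)
t(w, V) = -½
B = -5
p(s) = -⅓ + (-5 + s)*(s² + s/2) (p(s) = -⅓ + ((s² - s/2) + s)*(-5 + s) = -⅓ + (s² + s/2)*(-5 + s) = -⅓ + (-5 + s)*(s² + s/2))
p(178) - 1*142558 = (-⅓ + 178³ - 9/2*178² - 5/2*178) - 1*142558 = (-⅓ + 5639752 - 9/2*31684 - 445) - 142558 = (-⅓ + 5639752 - 142578 - 445) - 142558 = 16490186/3 - 142558 = 16062512/3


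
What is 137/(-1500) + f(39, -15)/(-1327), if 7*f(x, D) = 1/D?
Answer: -1272493/13933500 ≈ -0.091326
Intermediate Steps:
f(x, D) = 1/(7*D)
137/(-1500) + f(39, -15)/(-1327) = 137/(-1500) + ((⅐)/(-15))/(-1327) = 137*(-1/1500) + ((⅐)*(-1/15))*(-1/1327) = -137/1500 - 1/105*(-1/1327) = -137/1500 + 1/139335 = -1272493/13933500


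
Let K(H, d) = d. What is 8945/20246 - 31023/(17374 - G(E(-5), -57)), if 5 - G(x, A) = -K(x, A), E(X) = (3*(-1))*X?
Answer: -118054022/88201699 ≈ -1.3385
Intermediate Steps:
E(X) = -3*X
G(x, A) = 5 + A (G(x, A) = 5 - (-1)*A = 5 + A)
8945/20246 - 31023/(17374 - G(E(-5), -57)) = 8945/20246 - 31023/(17374 - (5 - 57)) = 8945*(1/20246) - 31023/(17374 - 1*(-52)) = 8945/20246 - 31023/(17374 + 52) = 8945/20246 - 31023/17426 = -118054022/88201699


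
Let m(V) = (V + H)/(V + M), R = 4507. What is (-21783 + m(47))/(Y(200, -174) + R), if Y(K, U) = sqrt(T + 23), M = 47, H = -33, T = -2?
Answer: -2307119779/477356158 + 511897*sqrt(21)/477356158 ≈ -4.8282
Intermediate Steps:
Y(K, U) = sqrt(21) (Y(K, U) = sqrt(-2 + 23) = sqrt(21))
m(V) = (-33 + V)/(47 + V) (m(V) = (V - 33)/(V + 47) = (-33 + V)/(47 + V))
(-21783 + m(47))/(Y(200, -174) + R) = (-21783 + (-33 + 47)/(47 + 47))/(sqrt(21) + 4507) = (-21783 + 14/94)/(4507 + sqrt(21)) = (-21783 + (1/94)*14)/(4507 + sqrt(21)) = (-21783 + 7/47)/(4507 + sqrt(21)) = -1023794/(47*(4507 + sqrt(21)))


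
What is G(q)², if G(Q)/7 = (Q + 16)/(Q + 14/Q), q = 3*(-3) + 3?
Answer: 1764/25 ≈ 70.560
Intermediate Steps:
q = -6 (q = -9 + 3 = -6)
G(Q) = 7*(16 + Q)/(Q + 14/Q) (G(Q) = 7*((Q + 16)/(Q + 14/Q)) = 7*((16 + Q)/(Q + 14/Q)) = 7*(16 + Q)/(Q + 14/Q))
G(q)² = (7*(-6)*(16 - 6)/(14 + (-6)²))² = (7*(-6)*10/(14 + 36))² = (7*(-6)*10/50)² = (7*(-6)*(1/50)*10)² = (-42/5)² = 1764/25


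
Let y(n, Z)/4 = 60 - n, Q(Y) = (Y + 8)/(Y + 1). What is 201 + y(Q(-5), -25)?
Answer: 444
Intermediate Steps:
Q(Y) = (8 + Y)/(1 + Y)
y(n, Z) = 240 - 4*n (y(n, Z) = 4*(60 - n) = 240 - 4*n)
201 + y(Q(-5), -25) = 201 + (240 - 4*(8 - 5)/(1 - 5)) = 201 + (240 - 4*3/(-4)) = 201 + (240 - (-1)*3) = 201 + (240 - 4*(-¾)) = 201 + (240 + 3) = 201 + 243 = 444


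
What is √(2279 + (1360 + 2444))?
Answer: √6083 ≈ 77.994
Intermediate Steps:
√(2279 + (1360 + 2444)) = √(2279 + 3804) = √6083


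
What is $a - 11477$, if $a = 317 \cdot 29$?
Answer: $-2284$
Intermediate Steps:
$a = 9193$
$a - 11477 = 9193 - 11477 = -2284$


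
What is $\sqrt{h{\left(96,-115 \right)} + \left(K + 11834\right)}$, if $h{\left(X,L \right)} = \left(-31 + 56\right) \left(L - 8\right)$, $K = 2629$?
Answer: $2 \sqrt{2847} \approx 106.71$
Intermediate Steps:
$h{\left(X,L \right)} = -200 + 25 L$ ($h{\left(X,L \right)} = 25 \left(-8 + L\right) = -200 + 25 L$)
$\sqrt{h{\left(96,-115 \right)} + \left(K + 11834\right)} = \sqrt{\left(-200 + 25 \left(-115\right)\right) + \left(2629 + 11834\right)} = \sqrt{\left(-200 - 2875\right) + 14463} = \sqrt{-3075 + 14463} = \sqrt{11388} = 2 \sqrt{2847}$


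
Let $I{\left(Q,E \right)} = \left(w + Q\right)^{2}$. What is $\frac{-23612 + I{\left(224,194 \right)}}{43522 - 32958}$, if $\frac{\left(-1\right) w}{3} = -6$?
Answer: $\frac{8738}{2641} \approx 3.3086$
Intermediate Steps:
$w = 18$ ($w = \left(-3\right) \left(-6\right) = 18$)
$I{\left(Q,E \right)} = \left(18 + Q\right)^{2}$
$\frac{-23612 + I{\left(224,194 \right)}}{43522 - 32958} = \frac{-23612 + \left(18 + 224\right)^{2}}{43522 - 32958} = \frac{-23612 + 242^{2}}{10564} = \left(-23612 + 58564\right) \frac{1}{10564} = 34952 \cdot \frac{1}{10564} = \frac{8738}{2641}$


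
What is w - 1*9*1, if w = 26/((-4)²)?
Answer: -59/8 ≈ -7.3750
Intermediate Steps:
w = 13/8 (w = 26/16 = 26*(1/16) = 13/8 ≈ 1.6250)
w - 1*9*1 = 13/8 - 1*9*1 = 13/8 - 9*1 = 13/8 - 9 = -59/8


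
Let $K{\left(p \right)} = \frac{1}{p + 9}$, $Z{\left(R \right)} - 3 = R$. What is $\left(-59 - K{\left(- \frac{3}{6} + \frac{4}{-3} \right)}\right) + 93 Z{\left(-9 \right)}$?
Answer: $- \frac{26537}{43} \approx -617.14$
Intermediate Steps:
$Z{\left(R \right)} = 3 + R$
$K{\left(p \right)} = \frac{1}{9 + p}$
$\left(-59 - K{\left(- \frac{3}{6} + \frac{4}{-3} \right)}\right) + 93 Z{\left(-9 \right)} = \left(-59 - \frac{1}{9 + \left(- \frac{3}{6} + \frac{4}{-3}\right)}\right) + 93 \left(3 - 9\right) = \left(-59 - \frac{1}{9 + \left(\left(-3\right) \frac{1}{6} + 4 \left(- \frac{1}{3}\right)\right)}\right) + 93 \left(-6\right) = \left(-59 - \frac{1}{9 - \frac{11}{6}}\right) - 558 = \left(-59 - \frac{1}{\frac{43}{6}}\right) - 558 = \left(-59 - \frac{6}{43}\right) - 558 = - \frac{2543}{43} - 558 = - \frac{26537}{43}$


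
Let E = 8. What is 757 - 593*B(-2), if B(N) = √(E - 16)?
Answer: 757 - 1186*I*√2 ≈ 757.0 - 1677.3*I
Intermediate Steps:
B(N) = 2*I*√2 (B(N) = √(8 - 16) = √(-8) = 2*I*√2)
757 - 593*B(-2) = 757 - 1186*I*√2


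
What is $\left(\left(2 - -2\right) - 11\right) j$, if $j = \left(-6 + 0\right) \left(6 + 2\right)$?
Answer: $336$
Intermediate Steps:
$j = -48$ ($j = \left(-6\right) 8 = -48$)
$\left(\left(2 - -2\right) - 11\right) j = \left(\left(2 - -2\right) - 11\right) \left(-48\right) = \left(\left(2 + 2\right) - 11\right) \left(-48\right) = \left(4 - 11\right) \left(-48\right) = \left(-7\right) \left(-48\right) = 336$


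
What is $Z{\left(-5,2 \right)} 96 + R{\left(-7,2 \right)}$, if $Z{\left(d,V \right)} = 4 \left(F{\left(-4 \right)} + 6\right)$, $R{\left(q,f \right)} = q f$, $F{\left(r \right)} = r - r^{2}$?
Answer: $-5390$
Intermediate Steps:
$R{\left(q,f \right)} = f q$
$Z{\left(d,V \right)} = -56$ ($Z{\left(d,V \right)} = 4 \left(- 4 \left(1 - -4\right) + 6\right) = 4 \left(- 4 \left(1 + 4\right) + 6\right) = 4 \left(\left(-4\right) 5 + 6\right) = 4 \left(-20 + 6\right) = 4 \left(-14\right) = -56$)
$Z{\left(-5,2 \right)} 96 + R{\left(-7,2 \right)} = \left(-56\right) 96 + 2 \left(-7\right) = -5376 - 14 = -5390$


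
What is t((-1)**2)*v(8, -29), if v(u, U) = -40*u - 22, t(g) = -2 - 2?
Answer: 1368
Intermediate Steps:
t(g) = -4
v(u, U) = -22 - 40*u
t((-1)**2)*v(8, -29) = -4*(-22 - 40*8) = -4*(-22 - 320) = -4*(-342) = 1368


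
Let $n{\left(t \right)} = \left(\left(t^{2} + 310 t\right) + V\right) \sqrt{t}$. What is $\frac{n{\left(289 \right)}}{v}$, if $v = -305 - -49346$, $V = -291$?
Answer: $\frac{2937940}{49041} \approx 59.908$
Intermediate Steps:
$v = 49041$ ($v = -305 + 49346 = 49041$)
$n{\left(t \right)} = \sqrt{t} \left(-291 + t^{2} + 310 t\right)$ ($n{\left(t \right)} = \left(\left(t^{2} + 310 t\right) - 291\right) \sqrt{t} = \left(-291 + t^{2} + 310 t\right) \sqrt{t} = \sqrt{t} \left(-291 + t^{2} + 310 t\right)$)
$\frac{n{\left(289 \right)}}{v} = \frac{\sqrt{289} \left(-291 + 289^{2} + 310 \cdot 289\right)}{49041} = 17 \left(-291 + 83521 + 89590\right) \frac{1}{49041} = 17 \cdot 172820 \cdot \frac{1}{49041} = 2937940 \cdot \frac{1}{49041} = \frac{2937940}{49041}$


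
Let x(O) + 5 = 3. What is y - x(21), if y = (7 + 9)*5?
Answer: 82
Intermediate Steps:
y = 80 (y = 16*5 = 80)
x(O) = -2 (x(O) = -5 + 3 = -2)
y - x(21) = 80 - 1*(-2) = 80 + 2 = 82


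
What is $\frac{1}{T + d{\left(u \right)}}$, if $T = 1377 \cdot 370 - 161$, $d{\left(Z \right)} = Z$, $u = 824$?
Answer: $\frac{1}{510153} \approx 1.9602 \cdot 10^{-6}$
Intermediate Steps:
$T = 509329$ ($T = 509490 - 161 = 509329$)
$\frac{1}{T + d{\left(u \right)}} = \frac{1}{509329 + 824} = \frac{1}{510153}$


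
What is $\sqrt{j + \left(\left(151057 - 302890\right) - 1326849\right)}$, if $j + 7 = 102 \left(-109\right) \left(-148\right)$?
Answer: $5 \sqrt{6671} \approx 408.38$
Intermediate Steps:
$j = 1645457$ ($j = -7 + 102 \left(-109\right) \left(-148\right) = -7 - -1645464 = -7 + 1645464 = 1645457$)
$\sqrt{j + \left(\left(151057 - 302890\right) - 1326849\right)} = \sqrt{1645457 + \left(\left(151057 - 302890\right) - 1326849\right)} = \sqrt{1645457 - 1478682} = \sqrt{166775} = 5 \sqrt{6671}$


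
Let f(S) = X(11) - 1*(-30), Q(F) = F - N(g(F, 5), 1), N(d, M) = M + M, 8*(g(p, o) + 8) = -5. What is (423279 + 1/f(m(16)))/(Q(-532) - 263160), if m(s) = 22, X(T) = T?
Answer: -8677220/5405727 ≈ -1.6052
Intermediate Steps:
g(p, o) = -69/8 (g(p, o) = -8 + (1/8)*(-5) = -8 - 5/8 = -69/8)
N(d, M) = 2*M
Q(F) = -2 + F (Q(F) = F - 2 = -2 + F)
f(S) = 41 (f(S) = 11 - 1*(-30) = 11 + 30 = 41)
(423279 + 1/f(m(16)))/(Q(-532) - 263160) = (423279 + 1/41)/((-2 - 532) - 263160) = (423279 + 1/41)/(-534 - 263160) = (17354440/41)/(-263694) = (17354440/41)*(-1/263694) = -8677220/5405727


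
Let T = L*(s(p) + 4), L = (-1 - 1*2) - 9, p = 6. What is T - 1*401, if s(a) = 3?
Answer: -485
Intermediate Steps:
L = -12 (L = (-1 - 2) - 9 = -3 - 9 = -12)
T = -84 (T = -12*(3 + 4) = -12*7 = -84)
T - 1*401 = -84 - 1*401 = -84 - 401 = -485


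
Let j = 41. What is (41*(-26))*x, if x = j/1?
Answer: -43706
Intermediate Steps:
x = 41 (x = 41/1 = 41*1 = 41)
(41*(-26))*x = (41*(-26))*41 = -1066*41 = -43706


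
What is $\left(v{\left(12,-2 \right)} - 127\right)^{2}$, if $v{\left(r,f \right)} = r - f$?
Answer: $12769$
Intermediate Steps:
$\left(v{\left(12,-2 \right)} - 127\right)^{2} = \left(\left(12 - -2\right) - 127\right)^{2} = \left(\left(12 + 2\right) - 127\right)^{2} = \left(14 - 127\right)^{2} = \left(-113\right)^{2} = 12769$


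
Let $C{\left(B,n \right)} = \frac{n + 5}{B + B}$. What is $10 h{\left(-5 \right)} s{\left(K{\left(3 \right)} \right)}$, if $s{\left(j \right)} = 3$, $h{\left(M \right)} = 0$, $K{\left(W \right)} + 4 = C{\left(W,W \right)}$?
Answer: $0$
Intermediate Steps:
$C{\left(B,n \right)} = \frac{5 + n}{2 B}$
$K{\left(W \right)} = -4 + \frac{5 + W}{2 W}$
$10 h{\left(-5 \right)} s{\left(K{\left(3 \right)} \right)} = 10 \cdot 0 \cdot 3 = 0 \cdot 3 = 0$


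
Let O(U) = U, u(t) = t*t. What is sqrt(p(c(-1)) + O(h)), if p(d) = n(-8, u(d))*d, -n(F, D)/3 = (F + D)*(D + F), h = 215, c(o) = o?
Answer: sqrt(362) ≈ 19.026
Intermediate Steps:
u(t) = t**2
n(F, D) = -3*(D + F)**2 (n(F, D) = -3*(F + D)*(D + F) = -3*(D + F)*(D + F) = -3*(D + F)**2)
p(d) = -3*d*(-8 + d**2)**2 (p(d) = (-3*(d**2 - 8)**2)*d = (-3*(-8 + d**2)**2)*d = -3*d*(-8 + d**2)**2)
sqrt(p(c(-1)) + O(h)) = sqrt(-3*(-1)*(-8 + (-1)**2)**2 + 215) = sqrt(-3*(-1)*(-8 + 1)**2 + 215) = sqrt(-3*(-1)*(-7)**2 + 215) = sqrt(-3*(-1)*49 + 215) = sqrt(147 + 215) = sqrt(362)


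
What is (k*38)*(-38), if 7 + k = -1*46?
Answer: 76532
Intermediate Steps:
k = -53 (k = -7 - 1*46 = -7 - 46 = -53)
(k*38)*(-38) = -53*38*(-38) = -2014*(-38) = 76532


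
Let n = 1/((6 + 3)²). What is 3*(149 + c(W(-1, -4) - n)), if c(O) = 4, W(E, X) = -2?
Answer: 459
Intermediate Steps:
n = 1/81 (n = 1/(9²) = 1/81 ≈ 0.012346)
3*(149 + c(W(-1, -4) - n)) = 3*(149 + 4) = 3*153 = 459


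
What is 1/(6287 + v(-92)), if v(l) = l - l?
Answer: 1/6287 ≈ 0.00015906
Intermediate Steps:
v(l) = 0
1/(6287 + v(-92)) = 1/(6287 + 0) = 1/6287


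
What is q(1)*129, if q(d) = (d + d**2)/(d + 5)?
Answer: 43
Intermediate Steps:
q(d) = (d + d**2)/(5 + d)
q(1)*129 = (1*(1 + 1)/(5 + 1))*129 = (1*2/6)*129 = (1*(1/6)*2)*129 = (1/3)*129 = 43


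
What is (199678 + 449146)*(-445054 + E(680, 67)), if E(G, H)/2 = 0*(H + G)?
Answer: -288761716496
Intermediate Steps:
E(G, H) = 0 (E(G, H) = 2*(0*(H + G)) = 2*(0*(G + H)) = 2*0 = 0)
(199678 + 449146)*(-445054 + E(680, 67)) = (199678 + 449146)*(-445054 + 0) = 648824*(-445054) = -288761716496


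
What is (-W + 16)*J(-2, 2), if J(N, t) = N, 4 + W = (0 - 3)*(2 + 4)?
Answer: -76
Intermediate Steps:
W = -22 (W = -4 + (0 - 3)*(2 + 4) = -4 - 3*6 = -4 - 18 = -22)
(-W + 16)*J(-2, 2) = (-1*(-22) + 16)*(-2) = (22 + 16)*(-2) = 38*(-2) = -76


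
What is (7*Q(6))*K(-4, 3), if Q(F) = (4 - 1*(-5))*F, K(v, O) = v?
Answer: -1512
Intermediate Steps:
Q(F) = 9*F (Q(F) = (4 + 5)*F = 9*F)
(7*Q(6))*K(-4, 3) = (7*(9*6))*(-4) = (7*54)*(-4) = 378*(-4) = -1512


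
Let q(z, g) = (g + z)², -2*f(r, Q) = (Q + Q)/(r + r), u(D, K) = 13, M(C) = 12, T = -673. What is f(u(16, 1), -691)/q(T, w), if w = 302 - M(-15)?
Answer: 691/3813914 ≈ 0.00018118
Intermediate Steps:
f(r, Q) = -Q/(2*r) (f(r, Q) = -(Q + Q)/(2*(r + r)) = -2*Q/(2*(2*r)) = -2*Q*1/(2*r)/2 = -Q/(2*r))
w = 290 (w = 302 - 1*12 = 302 - 12 = 290)
f(u(16, 1), -691)/q(T, w) = (-½*(-691)/13)/((290 - 673)²) = (-½*(-691)*1/13)/((-383)²) = (691/26)/146689 = (691/26)*(1/146689) = 691/3813914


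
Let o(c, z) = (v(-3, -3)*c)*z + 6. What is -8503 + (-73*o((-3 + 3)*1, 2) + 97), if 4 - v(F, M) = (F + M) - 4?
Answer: -8844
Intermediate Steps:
v(F, M) = 8 - F - M (v(F, M) = 4 - ((F + M) - 4) = 4 - (-4 + F + M) = 4 + (4 - F - M) = 8 - F - M)
o(c, z) = 6 + 14*c*z (o(c, z) = ((8 - 1*(-3) - 1*(-3))*c)*z + 6 = ((8 + 3 + 3)*c)*z + 6 = (14*c)*z + 6 = 14*c*z + 6 = 6 + 14*c*z)
-8503 + (-73*o((-3 + 3)*1, 2) + 97) = -8503 + (-73*(6 + 14*((-3 + 3)*1)*2) + 97) = -8503 + (-73*(6 + 14*(0*1)*2) + 97) = -8503 + (-73*(6 + 14*0*2) + 97) = -8503 + (-73*(6 + 0) + 97) = -8503 + (-73*6 + 97) = -8503 + (-438 + 97) = -8503 - 341 = -8844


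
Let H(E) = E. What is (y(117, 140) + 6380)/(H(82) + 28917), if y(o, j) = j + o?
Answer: 6637/28999 ≈ 0.22887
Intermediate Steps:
(y(117, 140) + 6380)/(H(82) + 28917) = ((140 + 117) + 6380)/(82 + 28917) = (257 + 6380)/28999 = 6637*(1/28999) = 6637/28999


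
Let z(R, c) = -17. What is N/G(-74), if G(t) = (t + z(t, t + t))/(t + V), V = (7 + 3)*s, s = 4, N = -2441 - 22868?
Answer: -860506/91 ≈ -9456.1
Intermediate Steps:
N = -25309
V = 40 (V = (7 + 3)*4 = 10*4 = 40)
G(t) = (-17 + t)/(40 + t) (G(t) = (t - 17)/(t + 40) = (-17 + t)/(40 + t))
N/G(-74) = -25309*(40 - 74)/(-17 - 74) = -25309/(-91/(-34)) = -25309/((-1/34*(-91))) = -25309/91/34 = -25309*34/91 = -860506/91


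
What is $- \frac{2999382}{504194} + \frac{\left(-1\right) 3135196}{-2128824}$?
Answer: $- \frac{600551171843}{134167535982} \approx -4.4761$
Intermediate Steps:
$- \frac{2999382}{504194} + \frac{\left(-1\right) 3135196}{-2128824} = \left(-2999382\right) \frac{1}{504194} - - \frac{783799}{532206} = - \frac{1499691}{252097} + \frac{783799}{532206} = - \frac{600551171843}{134167535982}$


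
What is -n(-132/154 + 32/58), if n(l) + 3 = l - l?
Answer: 3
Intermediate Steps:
n(l) = -3 (n(l) = -3 + (l - l) = -3 + 0 = -3)
-n(-132/154 + 32/58) = -1*(-3) = 3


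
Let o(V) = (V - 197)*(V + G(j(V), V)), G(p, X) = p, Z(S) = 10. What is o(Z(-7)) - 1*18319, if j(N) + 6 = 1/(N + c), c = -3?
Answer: -133656/7 ≈ -19094.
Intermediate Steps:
j(N) = -6 + 1/(-3 + N) (j(N) = -6 + 1/(N - 3) = -6 + 1/(-3 + N))
o(V) = (-197 + V)*(V + (19 - 6*V)/(-3 + V)) (o(V) = (V - 197)*(V + (19 - 6*V)/(-3 + V)) = (-197 + V)*(V + (19 - 6*V)/(-3 + V)))
o(Z(-7)) - 1*18319 = (-3743 + 10**3 - 206*10**2 + 1792*10)/(-3 + 10) - 1*18319 = (-3743 + 1000 - 206*100 + 17920)/7 - 18319 = (-3743 + 1000 - 20600 + 17920)/7 - 18319 = (1/7)*(-5423) - 18319 = -5423/7 - 18319 = -133656/7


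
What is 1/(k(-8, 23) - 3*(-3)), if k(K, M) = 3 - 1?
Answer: 1/11 ≈ 0.090909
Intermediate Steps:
k(K, M) = 2
1/(k(-8, 23) - 3*(-3)) = 1/(2 - 3*(-3)) = 1/(2 + 9) = 1/11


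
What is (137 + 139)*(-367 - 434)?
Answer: -221076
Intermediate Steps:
(137 + 139)*(-367 - 434) = 276*(-801) = -221076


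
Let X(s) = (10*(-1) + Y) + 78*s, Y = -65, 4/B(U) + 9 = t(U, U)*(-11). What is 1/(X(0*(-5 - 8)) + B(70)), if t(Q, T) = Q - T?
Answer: -9/679 ≈ -0.013255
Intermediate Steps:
B(U) = -4/9 (B(U) = 4/(-9 + (U - U)*(-11)) = 4/(-9 + 0*(-11)) = 4/(-9 + 0) = 4/(-9) = 4*(-⅑) = -4/9)
X(s) = -75 + 78*s (X(s) = (10*(-1) - 65) + 78*s = (-10 - 65) + 78*s = -75 + 78*s)
1/(X(0*(-5 - 8)) + B(70)) = 1/((-75 + 78*(0*(-5 - 8))) - 4/9) = 1/((-75 + 78*(0*(-13))) - 4/9) = 1/((-75 + 78*0) - 4/9) = 1/((-75 + 0) - 4/9) = 1/(-75 - 4/9) = 1/(-679/9) = -9/679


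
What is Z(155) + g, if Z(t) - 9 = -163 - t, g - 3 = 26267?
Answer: 25961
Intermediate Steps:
g = 26270 (g = 3 + 26267 = 26270)
Z(t) = -154 - t (Z(t) = 9 + (-163 - t) = -154 - t)
Z(155) + g = (-154 - 1*155) + 26270 = (-154 - 155) + 26270 = -309 + 26270 = 25961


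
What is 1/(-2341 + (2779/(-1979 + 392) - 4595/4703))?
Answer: -7463661/17492792303 ≈ -0.00042667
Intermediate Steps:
1/(-2341 + (2779/(-1979 + 392) - 4595/4703)) = 1/(-2341 + (2779/(-1587) - 4595*1/4703)) = 1/(-2341 + (2779*(-1/1587) - 4595/4703)) = 1/(-2341 + (-2779/1587 - 4595/4703)) = 1/(-2341 - 20361902/7463661) = 1/(-17492792303/7463661) = -7463661/17492792303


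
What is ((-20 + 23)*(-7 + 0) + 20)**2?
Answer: 1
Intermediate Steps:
((-20 + 23)*(-7 + 0) + 20)**2 = (3*(-7) + 20)**2 = (-21 + 20)**2 = (-1)**2 = 1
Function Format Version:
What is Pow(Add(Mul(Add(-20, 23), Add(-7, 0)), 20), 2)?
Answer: 1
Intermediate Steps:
Pow(Add(Mul(Add(-20, 23), Add(-7, 0)), 20), 2) = Pow(Add(Mul(3, -7), 20), 2) = Pow(Add(-21, 20), 2) = Pow(-1, 2) = 1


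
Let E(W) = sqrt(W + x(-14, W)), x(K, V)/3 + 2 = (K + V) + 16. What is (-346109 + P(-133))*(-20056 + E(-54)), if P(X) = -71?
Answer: 6942986080 - 2077080*I*sqrt(6) ≈ 6.943e+9 - 5.0878e+6*I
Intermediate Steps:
x(K, V) = 42 + 3*K + 3*V (x(K, V) = -6 + 3*((K + V) + 16) = -6 + 3*(16 + K + V) = -6 + (48 + 3*K + 3*V) = 42 + 3*K + 3*V)
E(W) = 2*sqrt(W) (E(W) = sqrt(W + (42 + 3*(-14) + 3*W)) = sqrt(W + (42 - 42 + 3*W)) = sqrt(W + 3*W) = sqrt(4*W) = 2*sqrt(W))
(-346109 + P(-133))*(-20056 + E(-54)) = (-346109 - 71)*(-20056 + 2*sqrt(-54)) = -346180*(-20056 + 2*(3*I*sqrt(6))) = -346180*(-20056 + 6*I*sqrt(6)) = 6942986080 - 2077080*I*sqrt(6)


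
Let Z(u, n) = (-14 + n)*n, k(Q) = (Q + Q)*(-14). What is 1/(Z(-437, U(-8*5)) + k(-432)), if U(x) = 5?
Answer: 1/12051 ≈ 8.2981e-5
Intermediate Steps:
k(Q) = -28*Q (k(Q) = (2*Q)*(-14) = -28*Q)
Z(u, n) = n*(-14 + n)
1/(Z(-437, U(-8*5)) + k(-432)) = 1/(5*(-14 + 5) - 28*(-432)) = 1/(5*(-9) + 12096) = 1/(-45 + 12096) = 1/12051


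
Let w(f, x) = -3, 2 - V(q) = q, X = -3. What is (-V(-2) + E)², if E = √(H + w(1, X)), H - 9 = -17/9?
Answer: (12 - √37)²/9 ≈ 3.8904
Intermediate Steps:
V(q) = 2 - q
H = 64/9 (H = 9 - 17/9 = 64/9 ≈ 7.1111)
E = √37/3 (E = √(64/9 - 3) = √(37/9) = √37/3 ≈ 2.0276)
(-V(-2) + E)² = (-(2 - 1*(-2)) + √37/3)² = (-(2 + 2) + √37/3)² = (-1*4 + √37/3)² = (-4 + √37/3)²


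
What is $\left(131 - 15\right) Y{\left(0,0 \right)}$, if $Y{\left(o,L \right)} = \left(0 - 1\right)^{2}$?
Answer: $116$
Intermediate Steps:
$Y{\left(o,L \right)} = 1$ ($Y{\left(o,L \right)} = \left(-1\right)^{2} = 1$)
$\left(131 - 15\right) Y{\left(0,0 \right)} = \left(131 - 15\right) 1 = 116 \cdot 1 = 116$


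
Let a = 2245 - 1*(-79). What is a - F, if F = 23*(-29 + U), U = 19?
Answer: 2554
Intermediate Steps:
a = 2324 (a = 2245 + 79 = 2324)
F = -230 (F = 23*(-29 + 19) = 23*(-10) = -230)
a - F = 2324 - 1*(-230) = 2324 + 230 = 2554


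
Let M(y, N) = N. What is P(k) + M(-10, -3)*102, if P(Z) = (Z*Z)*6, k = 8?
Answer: 78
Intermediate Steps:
P(Z) = 6*Z² (P(Z) = Z²*6 = 6*Z²)
P(k) + M(-10, -3)*102 = 6*8² - 3*102 = 6*64 - 306 = 384 - 306 = 78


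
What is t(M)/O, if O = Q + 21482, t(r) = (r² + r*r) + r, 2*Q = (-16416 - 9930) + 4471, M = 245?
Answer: 240590/21089 ≈ 11.408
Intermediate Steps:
Q = -21875/2 (Q = ((-16416 - 9930) + 4471)/2 = (-26346 + 4471)/2 = (½)*(-21875) = -21875/2 ≈ -10938.)
t(r) = r + 2*r² (t(r) = (r² + r²) + r = 2*r² + r = r + 2*r²)
O = 21089/2 (O = -21875/2 + 21482 = 21089/2 ≈ 10545.)
t(M)/O = (245*(1 + 2*245))/(21089/2) = (245*(1 + 490))*(2/21089) = (245*491)*(2/21089) = 120295*(2/21089) = 240590/21089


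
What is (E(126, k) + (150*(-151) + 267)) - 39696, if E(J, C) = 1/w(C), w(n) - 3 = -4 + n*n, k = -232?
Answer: -3341278016/53823 ≈ -62079.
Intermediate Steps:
w(n) = -1 + n² (w(n) = 3 + (-4 + n*n) = 3 + (-4 + n²) = -1 + n²)
E(J, C) = 1/(-1 + C²)
(E(126, k) + (150*(-151) + 267)) - 39696 = (1/(-1 + (-232)²) + (150*(-151) + 267)) - 39696 = (1/(-1 + 53824) + (-22650 + 267)) - 39696 = (1/53823 - 22383) - 39696 = -1204720208/53823 - 39696 = -3341278016/53823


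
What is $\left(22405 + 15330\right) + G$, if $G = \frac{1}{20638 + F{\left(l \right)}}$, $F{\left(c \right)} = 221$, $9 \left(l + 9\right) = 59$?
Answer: $\frac{787114366}{20859} \approx 37735.0$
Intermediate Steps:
$l = - \frac{22}{9}$ ($l = -9 + \frac{1}{9} \cdot 59 = -9 + \frac{59}{9} = - \frac{22}{9} \approx -2.4444$)
$G = \frac{1}{20859}$ ($G = \frac{1}{20638 + 221} = \frac{1}{20859} \approx 4.7941 \cdot 10^{-5}$)
$\left(22405 + 15330\right) + G = \left(22405 + 15330\right) + \frac{1}{20859} = 37735 + \frac{1}{20859} = \frac{787114366}{20859}$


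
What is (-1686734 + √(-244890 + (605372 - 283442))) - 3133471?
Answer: -4820205 + 12*√535 ≈ -4.8199e+6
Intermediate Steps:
(-1686734 + √(-244890 + (605372 - 283442))) - 3133471 = (-1686734 + √(-244890 + 321930)) - 3133471 = (-1686734 + √77040) - 3133471 = (-1686734 + 12*√535) - 3133471 = -4820205 + 12*√535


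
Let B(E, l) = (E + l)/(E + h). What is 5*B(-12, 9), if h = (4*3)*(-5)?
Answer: 5/24 ≈ 0.20833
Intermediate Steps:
h = -60 (h = 12*(-5) = -60)
B(E, l) = (E + l)/(-60 + E) (B(E, l) = (E + l)/(E - 60) = (E + l)/(-60 + E))
5*B(-12, 9) = 5*((-12 + 9)/(-60 - 12)) = 5*(-3/(-72)) = 5*(-1/72*(-3)) = 5*(1/24) = 5/24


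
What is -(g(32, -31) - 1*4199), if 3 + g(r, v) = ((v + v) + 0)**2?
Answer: 358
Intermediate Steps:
g(r, v) = -3 + 4*v**2 (g(r, v) = -3 + ((v + v) + 0)**2 = -3 + (2*v + 0)**2 = -3 + (2*v)**2 = -3 + 4*v**2)
-(g(32, -31) - 1*4199) = -((-3 + 4*(-31)**2) - 1*4199) = -((-3 + 4*961) - 4199) = -((-3 + 3844) - 4199) = -(3841 - 4199) = -1*(-358) = 358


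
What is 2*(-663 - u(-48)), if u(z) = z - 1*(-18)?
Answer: -1266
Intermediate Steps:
u(z) = 18 + z (u(z) = z + 18 = 18 + z)
2*(-663 - u(-48)) = 2*(-663 - (18 - 48)) = 2*(-663 - 1*(-30)) = 2*(-663 + 30) = 2*(-633) = -1266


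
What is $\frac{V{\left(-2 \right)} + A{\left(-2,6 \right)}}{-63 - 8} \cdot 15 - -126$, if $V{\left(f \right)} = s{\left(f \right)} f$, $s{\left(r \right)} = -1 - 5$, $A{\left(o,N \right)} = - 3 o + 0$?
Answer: $\frac{8676}{71} \approx 122.2$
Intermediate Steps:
$A{\left(o,N \right)} = - 3 o$
$s{\left(r \right)} = -6$
$V{\left(f \right)} = - 6 f$
$\frac{V{\left(-2 \right)} + A{\left(-2,6 \right)}}{-63 - 8} \cdot 15 - -126 = \frac{\left(-6\right) \left(-2\right) - -6}{-63 - 8} \cdot 15 - -126 = \frac{12 + 6}{-71} \cdot 15 + 126 = 18 \left(- \frac{1}{71}\right) 15 + 126 = \left(- \frac{18}{71}\right) 15 + 126 = - \frac{270}{71} + 126 = \frac{8676}{71}$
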